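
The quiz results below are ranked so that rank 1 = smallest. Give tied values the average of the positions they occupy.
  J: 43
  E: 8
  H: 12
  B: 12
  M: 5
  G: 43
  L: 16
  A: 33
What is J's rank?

7.5

Sorted (ascending): 5, 8, 12, 12, 16, 33, 43, 43
The 2 values of 12 occupy positions 3–4 → average rank (3+4)/2 = 3.5.
The 2 values of 43 occupy positions 7–8 → average rank (7+8)/2 = 7.5.
J has value 43 → rank 7.5.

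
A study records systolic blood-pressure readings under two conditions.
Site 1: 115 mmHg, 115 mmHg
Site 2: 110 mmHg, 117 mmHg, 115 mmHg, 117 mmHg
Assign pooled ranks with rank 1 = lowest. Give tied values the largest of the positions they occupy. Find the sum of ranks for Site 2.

17

Sorted (ascending): 110, 115, 115, 115, 117, 117
The 3 values of 115 occupy positions 2–4 → each gets rank 4.
The 2 values of 117 occupy positions 5–6 → each gets rank 6.
Site 2 values → pooled ranks: 110→1, 117→6, 115→4, 117→6
Rank sum = 1 + 6 + 4 + 6 = 17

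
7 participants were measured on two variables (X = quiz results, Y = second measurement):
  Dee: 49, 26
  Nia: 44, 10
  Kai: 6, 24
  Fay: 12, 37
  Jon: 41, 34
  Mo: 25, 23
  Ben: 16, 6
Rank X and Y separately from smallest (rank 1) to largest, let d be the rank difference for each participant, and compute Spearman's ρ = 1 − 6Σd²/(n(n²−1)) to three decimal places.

Ranks of variable 1: 7, 6, 1, 2, 5, 4, 3
Ranks of variable 2: 5, 2, 4, 7, 6, 3, 1
d = r₁ − r₂: 2, 4, -3, -5, -1, 1, 2
d²: 4, 16, 9, 25, 1, 1, 4; Σd² = 60
ρ = 1 − 6·60/(7·48) = 1 − 360/336 = -0.071

-0.071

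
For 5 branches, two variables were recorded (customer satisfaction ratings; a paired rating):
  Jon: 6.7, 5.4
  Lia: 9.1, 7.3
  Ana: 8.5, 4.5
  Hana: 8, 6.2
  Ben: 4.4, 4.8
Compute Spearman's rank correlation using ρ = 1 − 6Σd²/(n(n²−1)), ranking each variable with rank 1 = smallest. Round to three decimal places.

0.400

Ranks of variable 1: 2, 5, 4, 3, 1
Ranks of variable 2: 3, 5, 1, 4, 2
d = r₁ − r₂: -1, 0, 3, -1, -1
d²: 1, 0, 9, 1, 1; Σd² = 12
ρ = 1 − 6·12/(5·24) = 1 − 72/120 = 0.400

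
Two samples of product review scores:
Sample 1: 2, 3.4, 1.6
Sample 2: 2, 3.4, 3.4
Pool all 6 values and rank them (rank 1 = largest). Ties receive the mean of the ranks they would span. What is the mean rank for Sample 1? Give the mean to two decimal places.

4.17

Sorted (descending): 3.4, 3.4, 3.4, 2, 2, 1.6
The 3 values of 3.4 occupy positions 1–3 → average rank 2.
The 2 values of 2 occupy positions 4–5 → average rank (4+5)/2 = 4.5.
Sample 1 values → pooled ranks: 2→4.5, 3.4→2, 1.6→6
Mean rank = (4.5 + 2 + 6) / 3 = 4.17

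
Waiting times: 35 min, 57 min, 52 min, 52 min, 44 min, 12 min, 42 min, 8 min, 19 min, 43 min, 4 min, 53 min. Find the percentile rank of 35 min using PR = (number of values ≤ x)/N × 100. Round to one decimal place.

41.7

N = 12.
Strictly below 35: 4. Equal to 35: 1.
PR = 5/12 × 100 = 41.7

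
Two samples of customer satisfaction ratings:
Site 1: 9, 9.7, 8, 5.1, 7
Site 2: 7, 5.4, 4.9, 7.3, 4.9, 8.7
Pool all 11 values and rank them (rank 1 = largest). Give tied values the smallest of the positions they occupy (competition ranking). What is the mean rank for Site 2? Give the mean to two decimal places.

7.00

Sorted (descending): 9.7, 9, 8.7, 8, 7.3, 7, 7, 5.4, 5.1, 4.9, 4.9
The 2 values of 7 occupy positions 6–7 → each gets rank 6.
The 2 values of 4.9 occupy positions 10–11 → each gets rank 10.
Site 2 values → pooled ranks: 7→6, 5.4→8, 4.9→10, 7.3→5, 4.9→10, 8.7→3
Mean rank = (6 + 8 + 10 + 5 + 10 + 3) / 6 = 7.00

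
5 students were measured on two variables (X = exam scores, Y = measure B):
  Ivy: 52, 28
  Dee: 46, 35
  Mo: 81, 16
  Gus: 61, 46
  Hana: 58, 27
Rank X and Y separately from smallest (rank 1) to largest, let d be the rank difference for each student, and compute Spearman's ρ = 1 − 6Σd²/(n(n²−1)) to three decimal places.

-0.400

Ranks of variable 1: 2, 1, 5, 4, 3
Ranks of variable 2: 3, 4, 1, 5, 2
d = r₁ − r₂: -1, -3, 4, -1, 1
d²: 1, 9, 16, 1, 1; Σd² = 28
ρ = 1 − 6·28/(5·24) = 1 − 168/120 = -0.400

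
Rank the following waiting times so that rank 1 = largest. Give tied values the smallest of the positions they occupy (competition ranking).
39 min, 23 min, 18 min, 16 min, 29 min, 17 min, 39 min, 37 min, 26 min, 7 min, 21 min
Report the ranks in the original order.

1, 6, 8, 10, 4, 9, 1, 3, 5, 11, 7

Sorted (descending): 39, 39, 37, 29, 26, 23, 21, 18, 17, 16, 7
The 2 values of 39 occupy positions 1–2 → each gets rank 1.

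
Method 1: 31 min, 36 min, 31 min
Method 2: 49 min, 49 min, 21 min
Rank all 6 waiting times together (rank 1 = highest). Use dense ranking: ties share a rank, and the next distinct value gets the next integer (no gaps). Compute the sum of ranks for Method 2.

Sorted (descending): 49, 49, 36, 31, 31, 21
The 2 values of 49 share dense rank 1.
The 2 values of 31 share dense rank 3.
Remaining distinct values take the next consecutive integers.
Method 2 values → pooled ranks: 49→1, 49→1, 21→4
Rank sum = 1 + 1 + 4 = 6

6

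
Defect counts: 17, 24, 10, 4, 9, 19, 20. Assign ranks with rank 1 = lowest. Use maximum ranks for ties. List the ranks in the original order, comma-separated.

Sorted (ascending): 4, 9, 10, 17, 19, 20, 24
No ties — each value takes its position as its rank.

4, 7, 3, 1, 2, 5, 6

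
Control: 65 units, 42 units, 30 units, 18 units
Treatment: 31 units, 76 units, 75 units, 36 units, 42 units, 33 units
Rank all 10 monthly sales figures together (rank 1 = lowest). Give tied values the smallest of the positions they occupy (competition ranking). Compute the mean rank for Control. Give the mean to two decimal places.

4.25

Sorted (ascending): 18, 30, 31, 33, 36, 42, 42, 65, 75, 76
The 2 values of 42 occupy positions 6–7 → each gets rank 6.
Control values → pooled ranks: 65→8, 42→6, 30→2, 18→1
Mean rank = (8 + 6 + 2 + 1) / 4 = 4.25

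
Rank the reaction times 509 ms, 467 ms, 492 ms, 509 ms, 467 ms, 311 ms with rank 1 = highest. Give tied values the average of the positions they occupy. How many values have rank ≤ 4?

Sorted (descending): 509, 509, 492, 467, 467, 311
The 2 values of 509 occupy positions 1–2 → average rank (1+2)/2 = 1.5.
The 2 values of 467 occupy positions 4–5 → average rank (4+5)/2 = 4.5.
Ranks ≤ 4: {1.5, 1.5, 3} → 3 values.

3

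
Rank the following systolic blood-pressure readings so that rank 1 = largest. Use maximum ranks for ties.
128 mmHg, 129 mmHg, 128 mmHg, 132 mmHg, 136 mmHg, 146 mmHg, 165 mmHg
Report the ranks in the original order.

7, 5, 7, 4, 3, 2, 1

Sorted (descending): 165, 146, 136, 132, 129, 128, 128
The 2 values of 128 occupy positions 6–7 → each gets rank 7.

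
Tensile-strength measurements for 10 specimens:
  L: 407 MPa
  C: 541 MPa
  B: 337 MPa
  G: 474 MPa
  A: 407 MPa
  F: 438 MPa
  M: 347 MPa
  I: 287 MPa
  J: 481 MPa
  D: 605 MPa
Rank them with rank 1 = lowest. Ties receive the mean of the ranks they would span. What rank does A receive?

Sorted (ascending): 287, 337, 347, 407, 407, 438, 474, 481, 541, 605
The 2 values of 407 occupy positions 4–5 → average rank (4+5)/2 = 4.5.
A has value 407 MPa → rank 4.5.

4.5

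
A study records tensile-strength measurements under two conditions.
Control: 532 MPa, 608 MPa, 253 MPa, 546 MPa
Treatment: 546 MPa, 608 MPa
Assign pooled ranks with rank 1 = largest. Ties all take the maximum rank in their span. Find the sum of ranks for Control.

Sorted (descending): 608, 608, 546, 546, 532, 253
The 2 values of 608 occupy positions 1–2 → each gets rank 2.
The 2 values of 546 occupy positions 3–4 → each gets rank 4.
Control values → pooled ranks: 532→5, 608→2, 253→6, 546→4
Rank sum = 5 + 2 + 6 + 4 = 17

17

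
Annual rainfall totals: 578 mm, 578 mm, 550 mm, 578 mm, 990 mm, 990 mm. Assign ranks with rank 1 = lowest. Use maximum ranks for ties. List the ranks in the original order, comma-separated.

4, 4, 1, 4, 6, 6

Sorted (ascending): 550, 578, 578, 578, 990, 990
The 3 values of 578 occupy positions 2–4 → each gets rank 4.
The 2 values of 990 occupy positions 5–6 → each gets rank 6.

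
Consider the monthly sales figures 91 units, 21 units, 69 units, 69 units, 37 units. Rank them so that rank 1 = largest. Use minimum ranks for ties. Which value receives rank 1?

Sorted (descending): 91, 69, 69, 37, 21
The 2 values of 69 occupy positions 2–3 → each gets rank 2.
Rank 1 → value 91.

91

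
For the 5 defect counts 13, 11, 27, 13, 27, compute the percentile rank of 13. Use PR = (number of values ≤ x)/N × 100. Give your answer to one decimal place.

N = 5.
Strictly below 13: 1. Equal to 13: 2.
PR = 3/5 × 100 = 60.0

60.0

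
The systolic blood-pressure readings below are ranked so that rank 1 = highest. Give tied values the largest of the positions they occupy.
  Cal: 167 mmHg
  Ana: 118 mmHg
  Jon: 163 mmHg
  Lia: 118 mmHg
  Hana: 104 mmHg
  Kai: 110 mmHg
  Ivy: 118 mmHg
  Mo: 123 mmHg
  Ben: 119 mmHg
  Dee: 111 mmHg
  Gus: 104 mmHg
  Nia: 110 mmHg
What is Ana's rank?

Sorted (descending): 167, 163, 123, 119, 118, 118, 118, 111, 110, 110, 104, 104
The 3 values of 118 occupy positions 5–7 → each gets rank 7.
The 2 values of 110 occupy positions 9–10 → each gets rank 10.
The 2 values of 104 occupy positions 11–12 → each gets rank 12.
Ana has value 118 mmHg → rank 7.

7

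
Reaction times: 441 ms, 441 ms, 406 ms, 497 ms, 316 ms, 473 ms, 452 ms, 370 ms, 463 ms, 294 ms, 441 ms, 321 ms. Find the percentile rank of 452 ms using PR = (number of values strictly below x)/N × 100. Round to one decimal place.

N = 12.
Strictly below 452: 8. Equal to 452: 1.
PR = 8/12 × 100 = 66.7

66.7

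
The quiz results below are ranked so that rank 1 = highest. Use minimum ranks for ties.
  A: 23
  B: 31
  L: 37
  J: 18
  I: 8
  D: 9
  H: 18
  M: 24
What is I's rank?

8

Sorted (descending): 37, 31, 24, 23, 18, 18, 9, 8
The 2 values of 18 occupy positions 5–6 → each gets rank 5.
I has value 8 → rank 8.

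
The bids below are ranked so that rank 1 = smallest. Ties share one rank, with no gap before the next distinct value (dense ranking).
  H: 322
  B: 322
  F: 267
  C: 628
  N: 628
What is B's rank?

2

Sorted (ascending): 267, 322, 322, 628, 628
The 2 values of 322 share dense rank 2.
The 2 values of 628 share dense rank 3.
Remaining distinct values take the next consecutive integers.
B has value 322 → rank 2.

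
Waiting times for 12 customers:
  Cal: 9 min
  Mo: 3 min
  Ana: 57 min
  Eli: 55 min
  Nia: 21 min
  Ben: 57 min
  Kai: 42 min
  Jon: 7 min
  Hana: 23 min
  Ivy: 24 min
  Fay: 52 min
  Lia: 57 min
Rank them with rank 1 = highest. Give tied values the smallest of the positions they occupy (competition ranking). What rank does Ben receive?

Sorted (descending): 57, 57, 57, 55, 52, 42, 24, 23, 21, 9, 7, 3
The 3 values of 57 occupy positions 1–3 → each gets rank 1.
Ben has value 57 min → rank 1.

1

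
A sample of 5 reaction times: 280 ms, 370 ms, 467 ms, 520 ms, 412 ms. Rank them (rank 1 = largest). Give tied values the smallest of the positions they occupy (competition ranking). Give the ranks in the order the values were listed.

Sorted (descending): 520, 467, 412, 370, 280
No ties — each value takes its position as its rank.

5, 4, 2, 1, 3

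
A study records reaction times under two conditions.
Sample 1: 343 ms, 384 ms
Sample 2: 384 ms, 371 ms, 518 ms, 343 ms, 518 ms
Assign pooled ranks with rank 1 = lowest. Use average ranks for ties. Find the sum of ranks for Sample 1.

6

Sorted (ascending): 343, 343, 371, 384, 384, 518, 518
The 2 values of 343 occupy positions 1–2 → average rank (1+2)/2 = 1.5.
The 2 values of 384 occupy positions 4–5 → average rank (4+5)/2 = 4.5.
The 2 values of 518 occupy positions 6–7 → average rank (6+7)/2 = 6.5.
Sample 1 values → pooled ranks: 343→1.5, 384→4.5
Rank sum = 1.5 + 4.5 = 6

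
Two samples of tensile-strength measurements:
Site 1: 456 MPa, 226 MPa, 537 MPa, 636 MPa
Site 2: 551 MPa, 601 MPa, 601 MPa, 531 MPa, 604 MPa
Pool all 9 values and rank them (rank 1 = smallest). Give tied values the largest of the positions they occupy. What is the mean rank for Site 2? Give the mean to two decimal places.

Sorted (ascending): 226, 456, 531, 537, 551, 601, 601, 604, 636
The 2 values of 601 occupy positions 6–7 → each gets rank 7.
Site 2 values → pooled ranks: 551→5, 601→7, 601→7, 531→3, 604→8
Mean rank = (5 + 7 + 7 + 3 + 8) / 5 = 6.00

6.00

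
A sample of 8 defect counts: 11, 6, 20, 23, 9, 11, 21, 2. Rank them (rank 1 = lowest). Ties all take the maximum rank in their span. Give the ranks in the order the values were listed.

Sorted (ascending): 2, 6, 9, 11, 11, 20, 21, 23
The 2 values of 11 occupy positions 4–5 → each gets rank 5.

5, 2, 6, 8, 3, 5, 7, 1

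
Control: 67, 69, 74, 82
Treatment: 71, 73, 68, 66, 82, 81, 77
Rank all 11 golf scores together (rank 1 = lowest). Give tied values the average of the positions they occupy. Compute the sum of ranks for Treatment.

42.5

Sorted (ascending): 66, 67, 68, 69, 71, 73, 74, 77, 81, 82, 82
The 2 values of 82 occupy positions 10–11 → average rank (10+11)/2 = 10.5.
Treatment values → pooled ranks: 71→5, 73→6, 68→3, 66→1, 82→10.5, 81→9, 77→8
Rank sum = 5 + 6 + 3 + 1 + 10.5 + 9 + 8 = 42.5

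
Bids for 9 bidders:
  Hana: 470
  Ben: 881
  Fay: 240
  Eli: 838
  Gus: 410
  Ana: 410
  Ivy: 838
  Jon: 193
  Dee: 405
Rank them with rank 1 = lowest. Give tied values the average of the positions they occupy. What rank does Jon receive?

1

Sorted (ascending): 193, 240, 405, 410, 410, 470, 838, 838, 881
The 2 values of 410 occupy positions 4–5 → average rank (4+5)/2 = 4.5.
The 2 values of 838 occupy positions 7–8 → average rank (7+8)/2 = 7.5.
Jon has value 193 → rank 1.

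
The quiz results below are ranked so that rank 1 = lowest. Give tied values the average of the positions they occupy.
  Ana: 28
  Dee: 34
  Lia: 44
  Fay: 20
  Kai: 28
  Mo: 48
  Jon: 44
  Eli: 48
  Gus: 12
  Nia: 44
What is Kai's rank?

Sorted (ascending): 12, 20, 28, 28, 34, 44, 44, 44, 48, 48
The 2 values of 28 occupy positions 3–4 → average rank (3+4)/2 = 3.5.
The 3 values of 44 occupy positions 6–8 → average rank 7.
The 2 values of 48 occupy positions 9–10 → average rank (9+10)/2 = 9.5.
Kai has value 28 → rank 3.5.

3.5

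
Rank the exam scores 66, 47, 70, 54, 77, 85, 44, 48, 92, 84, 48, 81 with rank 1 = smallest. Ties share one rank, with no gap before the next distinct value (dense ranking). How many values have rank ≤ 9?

Sorted (ascending): 44, 47, 48, 48, 54, 66, 70, 77, 81, 84, 85, 92
The 2 values of 48 share dense rank 3.
Remaining distinct values take the next consecutive integers.
Ranks ≤ 9: {1, 2, 3, 3, 4, 5, 6, 7, 8, 9} → 10 values.

10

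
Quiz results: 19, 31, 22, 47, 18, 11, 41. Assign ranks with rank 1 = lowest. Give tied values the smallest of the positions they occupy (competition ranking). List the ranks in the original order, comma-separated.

3, 5, 4, 7, 2, 1, 6

Sorted (ascending): 11, 18, 19, 22, 31, 41, 47
No ties — each value takes its position as its rank.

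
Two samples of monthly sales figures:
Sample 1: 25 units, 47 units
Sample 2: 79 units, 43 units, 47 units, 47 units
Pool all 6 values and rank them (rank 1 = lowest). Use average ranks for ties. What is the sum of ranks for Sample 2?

16

Sorted (ascending): 25, 43, 47, 47, 47, 79
The 3 values of 47 occupy positions 3–5 → average rank 4.
Sample 2 values → pooled ranks: 79→6, 43→2, 47→4, 47→4
Rank sum = 6 + 2 + 4 + 4 = 16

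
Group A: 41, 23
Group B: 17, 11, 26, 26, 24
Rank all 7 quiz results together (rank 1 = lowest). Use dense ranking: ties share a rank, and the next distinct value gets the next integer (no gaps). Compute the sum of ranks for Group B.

17

Sorted (ascending): 11, 17, 23, 24, 26, 26, 41
The 2 values of 26 share dense rank 5.
Remaining distinct values take the next consecutive integers.
Group B values → pooled ranks: 17→2, 11→1, 26→5, 26→5, 24→4
Rank sum = 2 + 1 + 5 + 5 + 4 = 17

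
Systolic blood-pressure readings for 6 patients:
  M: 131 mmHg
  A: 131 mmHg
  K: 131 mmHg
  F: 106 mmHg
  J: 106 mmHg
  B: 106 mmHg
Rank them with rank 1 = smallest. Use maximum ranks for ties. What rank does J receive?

3

Sorted (ascending): 106, 106, 106, 131, 131, 131
The 3 values of 106 occupy positions 1–3 → each gets rank 3.
The 3 values of 131 occupy positions 4–6 → each gets rank 6.
J has value 106 mmHg → rank 3.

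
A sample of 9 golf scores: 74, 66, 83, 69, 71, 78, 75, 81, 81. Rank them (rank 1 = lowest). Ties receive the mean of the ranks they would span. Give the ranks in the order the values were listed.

Sorted (ascending): 66, 69, 71, 74, 75, 78, 81, 81, 83
The 2 values of 81 occupy positions 7–8 → average rank (7+8)/2 = 7.5.

4, 1, 9, 2, 3, 6, 5, 7.5, 7.5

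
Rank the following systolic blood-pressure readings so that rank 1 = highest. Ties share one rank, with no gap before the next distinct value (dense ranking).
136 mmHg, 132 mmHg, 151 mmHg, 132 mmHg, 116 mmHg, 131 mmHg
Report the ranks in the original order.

Sorted (descending): 151, 136, 132, 132, 131, 116
The 2 values of 132 share dense rank 3.
Remaining distinct values take the next consecutive integers.

2, 3, 1, 3, 5, 4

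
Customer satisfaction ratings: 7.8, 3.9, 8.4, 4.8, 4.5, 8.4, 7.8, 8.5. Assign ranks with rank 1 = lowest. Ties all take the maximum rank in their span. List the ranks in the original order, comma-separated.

Sorted (ascending): 3.9, 4.5, 4.8, 7.8, 7.8, 8.4, 8.4, 8.5
The 2 values of 7.8 occupy positions 4–5 → each gets rank 5.
The 2 values of 8.4 occupy positions 6–7 → each gets rank 7.

5, 1, 7, 3, 2, 7, 5, 8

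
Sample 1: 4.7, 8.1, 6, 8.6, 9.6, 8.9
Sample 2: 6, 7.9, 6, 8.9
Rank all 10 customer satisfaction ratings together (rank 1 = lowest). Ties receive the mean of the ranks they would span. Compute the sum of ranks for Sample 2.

Sorted (ascending): 4.7, 6, 6, 6, 7.9, 8.1, 8.6, 8.9, 8.9, 9.6
The 3 values of 6 occupy positions 2–4 → average rank 3.
The 2 values of 8.9 occupy positions 8–9 → average rank (8+9)/2 = 8.5.
Sample 2 values → pooled ranks: 6→3, 7.9→5, 6→3, 8.9→8.5
Rank sum = 3 + 5 + 3 + 8.5 = 19.5

19.5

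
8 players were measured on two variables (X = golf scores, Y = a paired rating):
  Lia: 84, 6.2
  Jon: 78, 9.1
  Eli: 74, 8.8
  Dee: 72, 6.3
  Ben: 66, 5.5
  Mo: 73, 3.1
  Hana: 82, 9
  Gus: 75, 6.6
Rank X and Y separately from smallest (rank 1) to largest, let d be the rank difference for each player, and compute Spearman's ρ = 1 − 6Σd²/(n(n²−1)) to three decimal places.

Ranks of variable 1: 8, 6, 4, 2, 1, 3, 7, 5
Ranks of variable 2: 3, 8, 6, 4, 2, 1, 7, 5
d = r₁ − r₂: 5, -2, -2, -2, -1, 2, 0, 0
d²: 25, 4, 4, 4, 1, 4, 0, 0; Σd² = 42
ρ = 1 − 6·42/(8·63) = 1 − 252/504 = 0.500

0.500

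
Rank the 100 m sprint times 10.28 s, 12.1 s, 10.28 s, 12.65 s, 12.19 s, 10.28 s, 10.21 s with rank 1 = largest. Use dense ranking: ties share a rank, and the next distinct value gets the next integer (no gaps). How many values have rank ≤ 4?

6

Sorted (descending): 12.65, 12.19, 12.1, 10.28, 10.28, 10.28, 10.21
The 3 values of 10.28 share dense rank 4.
Remaining distinct values take the next consecutive integers.
Ranks ≤ 4: {1, 2, 3, 4, 4, 4} → 6 values.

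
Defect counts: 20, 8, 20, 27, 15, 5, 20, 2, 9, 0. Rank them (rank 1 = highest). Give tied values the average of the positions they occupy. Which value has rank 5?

Sorted (descending): 27, 20, 20, 20, 15, 9, 8, 5, 2, 0
The 3 values of 20 occupy positions 2–4 → average rank 3.
Rank 5 → value 15.

15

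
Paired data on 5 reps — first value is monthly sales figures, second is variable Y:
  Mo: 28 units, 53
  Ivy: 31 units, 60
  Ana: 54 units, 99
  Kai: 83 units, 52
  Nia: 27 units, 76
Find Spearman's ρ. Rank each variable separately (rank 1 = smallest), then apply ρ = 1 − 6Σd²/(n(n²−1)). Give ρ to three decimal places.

Ranks of variable 1: 2, 3, 4, 5, 1
Ranks of variable 2: 2, 3, 5, 1, 4
d = r₁ − r₂: 0, 0, -1, 4, -3
d²: 0, 0, 1, 16, 9; Σd² = 26
ρ = 1 − 6·26/(5·24) = 1 − 156/120 = -0.300

-0.300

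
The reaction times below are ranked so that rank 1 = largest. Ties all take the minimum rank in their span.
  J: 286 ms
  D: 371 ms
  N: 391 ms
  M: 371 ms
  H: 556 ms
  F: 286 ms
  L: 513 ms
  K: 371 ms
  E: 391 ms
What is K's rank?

Sorted (descending): 556, 513, 391, 391, 371, 371, 371, 286, 286
The 2 values of 391 occupy positions 3–4 → each gets rank 3.
The 3 values of 371 occupy positions 5–7 → each gets rank 5.
The 2 values of 286 occupy positions 8–9 → each gets rank 8.
K has value 371 ms → rank 5.

5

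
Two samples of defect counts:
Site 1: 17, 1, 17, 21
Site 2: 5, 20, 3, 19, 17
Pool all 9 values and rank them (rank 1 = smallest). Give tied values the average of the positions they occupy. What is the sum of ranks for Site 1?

20

Sorted (ascending): 1, 3, 5, 17, 17, 17, 19, 20, 21
The 3 values of 17 occupy positions 4–6 → average rank 5.
Site 1 values → pooled ranks: 17→5, 1→1, 17→5, 21→9
Rank sum = 5 + 1 + 5 + 9 = 20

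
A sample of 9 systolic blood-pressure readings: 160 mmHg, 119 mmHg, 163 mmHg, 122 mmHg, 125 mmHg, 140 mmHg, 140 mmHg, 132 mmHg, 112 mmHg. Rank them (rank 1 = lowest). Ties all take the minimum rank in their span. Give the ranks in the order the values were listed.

8, 2, 9, 3, 4, 6, 6, 5, 1

Sorted (ascending): 112, 119, 122, 125, 132, 140, 140, 160, 163
The 2 values of 140 occupy positions 6–7 → each gets rank 6.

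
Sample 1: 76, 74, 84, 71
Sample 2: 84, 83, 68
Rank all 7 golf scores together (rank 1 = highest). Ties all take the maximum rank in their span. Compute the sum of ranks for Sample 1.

17

Sorted (descending): 84, 84, 83, 76, 74, 71, 68
The 2 values of 84 occupy positions 1–2 → each gets rank 2.
Sample 1 values → pooled ranks: 76→4, 74→5, 84→2, 71→6
Rank sum = 4 + 5 + 2 + 6 = 17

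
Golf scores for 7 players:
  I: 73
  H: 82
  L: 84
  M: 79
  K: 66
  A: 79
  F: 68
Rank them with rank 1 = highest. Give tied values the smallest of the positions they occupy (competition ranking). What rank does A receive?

Sorted (descending): 84, 82, 79, 79, 73, 68, 66
The 2 values of 79 occupy positions 3–4 → each gets rank 3.
A has value 79 → rank 3.

3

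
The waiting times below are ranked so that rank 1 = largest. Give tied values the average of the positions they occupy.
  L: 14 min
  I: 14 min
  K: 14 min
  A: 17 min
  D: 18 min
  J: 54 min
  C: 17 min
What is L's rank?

6

Sorted (descending): 54, 18, 17, 17, 14, 14, 14
The 2 values of 17 occupy positions 3–4 → average rank (3+4)/2 = 3.5.
The 3 values of 14 occupy positions 5–7 → average rank 6.
L has value 14 min → rank 6.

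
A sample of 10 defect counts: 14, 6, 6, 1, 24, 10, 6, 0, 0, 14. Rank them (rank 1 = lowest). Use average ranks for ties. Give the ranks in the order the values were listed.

Sorted (ascending): 0, 0, 1, 6, 6, 6, 10, 14, 14, 24
The 2 values of 0 occupy positions 1–2 → average rank (1+2)/2 = 1.5.
The 3 values of 6 occupy positions 4–6 → average rank 5.
The 2 values of 14 occupy positions 8–9 → average rank (8+9)/2 = 8.5.

8.5, 5, 5, 3, 10, 7, 5, 1.5, 1.5, 8.5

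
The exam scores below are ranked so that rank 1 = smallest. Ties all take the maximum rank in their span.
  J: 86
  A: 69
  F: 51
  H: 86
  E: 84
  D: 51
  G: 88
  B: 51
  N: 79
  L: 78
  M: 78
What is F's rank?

Sorted (ascending): 51, 51, 51, 69, 78, 78, 79, 84, 86, 86, 88
The 3 values of 51 occupy positions 1–3 → each gets rank 3.
The 2 values of 78 occupy positions 5–6 → each gets rank 6.
The 2 values of 86 occupy positions 9–10 → each gets rank 10.
F has value 51 → rank 3.

3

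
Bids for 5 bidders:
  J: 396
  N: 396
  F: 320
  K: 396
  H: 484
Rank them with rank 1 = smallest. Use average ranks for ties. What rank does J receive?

3

Sorted (ascending): 320, 396, 396, 396, 484
The 3 values of 396 occupy positions 2–4 → average rank 3.
J has value 396 → rank 3.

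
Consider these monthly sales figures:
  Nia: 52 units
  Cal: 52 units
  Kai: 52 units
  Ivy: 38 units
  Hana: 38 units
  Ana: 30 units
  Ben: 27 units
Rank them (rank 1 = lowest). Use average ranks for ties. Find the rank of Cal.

Sorted (ascending): 27, 30, 38, 38, 52, 52, 52
The 2 values of 38 occupy positions 3–4 → average rank (3+4)/2 = 3.5.
The 3 values of 52 occupy positions 5–7 → average rank 6.
Cal has value 52 units → rank 6.

6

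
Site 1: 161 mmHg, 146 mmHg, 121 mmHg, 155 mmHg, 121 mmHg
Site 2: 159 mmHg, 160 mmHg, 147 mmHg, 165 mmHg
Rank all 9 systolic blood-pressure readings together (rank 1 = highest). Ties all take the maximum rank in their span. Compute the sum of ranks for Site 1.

Sorted (descending): 165, 161, 160, 159, 155, 147, 146, 121, 121
The 2 values of 121 occupy positions 8–9 → each gets rank 9.
Site 1 values → pooled ranks: 161→2, 146→7, 121→9, 155→5, 121→9
Rank sum = 2 + 7 + 9 + 5 + 9 = 32

32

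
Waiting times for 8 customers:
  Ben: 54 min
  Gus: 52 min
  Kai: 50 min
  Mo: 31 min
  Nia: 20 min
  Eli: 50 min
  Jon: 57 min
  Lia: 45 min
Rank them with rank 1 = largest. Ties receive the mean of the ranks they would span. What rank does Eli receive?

Sorted (descending): 57, 54, 52, 50, 50, 45, 31, 20
The 2 values of 50 occupy positions 4–5 → average rank (4+5)/2 = 4.5.
Eli has value 50 min → rank 4.5.

4.5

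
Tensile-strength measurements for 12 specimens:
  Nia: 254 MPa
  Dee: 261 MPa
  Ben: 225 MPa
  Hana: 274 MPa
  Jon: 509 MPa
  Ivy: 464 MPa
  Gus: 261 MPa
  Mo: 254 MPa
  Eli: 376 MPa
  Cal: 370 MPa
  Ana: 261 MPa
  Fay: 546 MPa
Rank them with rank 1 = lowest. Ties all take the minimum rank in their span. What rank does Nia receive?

Sorted (ascending): 225, 254, 254, 261, 261, 261, 274, 370, 376, 464, 509, 546
The 2 values of 254 occupy positions 2–3 → each gets rank 2.
The 3 values of 261 occupy positions 4–6 → each gets rank 4.
Nia has value 254 MPa → rank 2.

2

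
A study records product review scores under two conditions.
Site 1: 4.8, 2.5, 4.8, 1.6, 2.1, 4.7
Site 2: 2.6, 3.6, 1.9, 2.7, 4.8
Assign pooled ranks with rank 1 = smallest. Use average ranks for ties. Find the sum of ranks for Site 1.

Sorted (ascending): 1.6, 1.9, 2.1, 2.5, 2.6, 2.7, 3.6, 4.7, 4.8, 4.8, 4.8
The 3 values of 4.8 occupy positions 9–11 → average rank 10.
Site 1 values → pooled ranks: 4.8→10, 2.5→4, 4.8→10, 1.6→1, 2.1→3, 4.7→8
Rank sum = 10 + 4 + 10 + 1 + 3 + 8 = 36

36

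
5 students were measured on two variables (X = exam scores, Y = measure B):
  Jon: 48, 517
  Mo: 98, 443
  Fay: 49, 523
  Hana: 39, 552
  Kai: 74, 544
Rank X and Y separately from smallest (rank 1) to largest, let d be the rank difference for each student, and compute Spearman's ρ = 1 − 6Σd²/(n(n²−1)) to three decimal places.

Ranks of variable 1: 2, 5, 3, 1, 4
Ranks of variable 2: 2, 1, 3, 5, 4
d = r₁ − r₂: 0, 4, 0, -4, 0
d²: 0, 16, 0, 16, 0; Σd² = 32
ρ = 1 − 6·32/(5·24) = 1 − 192/120 = -0.600

-0.600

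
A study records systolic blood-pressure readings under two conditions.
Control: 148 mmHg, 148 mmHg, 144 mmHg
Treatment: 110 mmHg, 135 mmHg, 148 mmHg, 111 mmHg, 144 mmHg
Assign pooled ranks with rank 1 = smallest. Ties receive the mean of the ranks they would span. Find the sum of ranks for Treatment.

Sorted (ascending): 110, 111, 135, 144, 144, 148, 148, 148
The 2 values of 144 occupy positions 4–5 → average rank (4+5)/2 = 4.5.
The 3 values of 148 occupy positions 6–8 → average rank 7.
Treatment values → pooled ranks: 110→1, 135→3, 148→7, 111→2, 144→4.5
Rank sum = 1 + 3 + 7 + 2 + 4.5 = 17.5

17.5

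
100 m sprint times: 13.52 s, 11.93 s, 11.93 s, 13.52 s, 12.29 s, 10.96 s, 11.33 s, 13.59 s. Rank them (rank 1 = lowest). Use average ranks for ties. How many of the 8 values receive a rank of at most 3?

2

Sorted (ascending): 10.96, 11.33, 11.93, 11.93, 12.29, 13.52, 13.52, 13.59
The 2 values of 11.93 occupy positions 3–4 → average rank (3+4)/2 = 3.5.
The 2 values of 13.52 occupy positions 6–7 → average rank (6+7)/2 = 6.5.
Ranks ≤ 3: {1, 2} → 2 values.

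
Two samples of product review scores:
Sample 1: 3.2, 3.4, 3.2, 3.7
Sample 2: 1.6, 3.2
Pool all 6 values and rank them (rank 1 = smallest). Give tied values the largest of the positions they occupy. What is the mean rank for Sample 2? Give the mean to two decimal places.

2.50

Sorted (ascending): 1.6, 3.2, 3.2, 3.2, 3.4, 3.7
The 3 values of 3.2 occupy positions 2–4 → each gets rank 4.
Sample 2 values → pooled ranks: 1.6→1, 3.2→4
Mean rank = (1 + 4) / 2 = 2.50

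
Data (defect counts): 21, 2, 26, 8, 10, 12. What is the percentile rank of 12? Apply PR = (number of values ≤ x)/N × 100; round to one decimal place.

66.7

N = 6.
Strictly below 12: 3. Equal to 12: 1.
PR = 4/6 × 100 = 66.7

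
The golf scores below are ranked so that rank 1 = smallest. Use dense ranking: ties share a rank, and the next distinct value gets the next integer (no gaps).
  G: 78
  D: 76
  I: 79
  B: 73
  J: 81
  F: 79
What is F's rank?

4

Sorted (ascending): 73, 76, 78, 79, 79, 81
The 2 values of 79 share dense rank 4.
Remaining distinct values take the next consecutive integers.
F has value 79 → rank 4.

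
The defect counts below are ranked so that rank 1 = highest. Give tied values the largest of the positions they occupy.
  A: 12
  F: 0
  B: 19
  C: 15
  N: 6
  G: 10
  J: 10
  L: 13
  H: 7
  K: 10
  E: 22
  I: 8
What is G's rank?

8

Sorted (descending): 22, 19, 15, 13, 12, 10, 10, 10, 8, 7, 6, 0
The 3 values of 10 occupy positions 6–8 → each gets rank 8.
G has value 10 → rank 8.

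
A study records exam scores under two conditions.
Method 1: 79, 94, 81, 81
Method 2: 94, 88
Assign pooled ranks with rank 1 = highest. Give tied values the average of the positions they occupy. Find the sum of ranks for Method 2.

4.5

Sorted (descending): 94, 94, 88, 81, 81, 79
The 2 values of 94 occupy positions 1–2 → average rank (1+2)/2 = 1.5.
The 2 values of 81 occupy positions 4–5 → average rank (4+5)/2 = 4.5.
Method 2 values → pooled ranks: 94→1.5, 88→3
Rank sum = 1.5 + 3 = 4.5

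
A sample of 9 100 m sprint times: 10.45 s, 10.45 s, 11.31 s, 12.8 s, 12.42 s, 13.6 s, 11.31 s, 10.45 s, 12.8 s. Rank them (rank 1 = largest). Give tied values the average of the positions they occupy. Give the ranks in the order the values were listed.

Sorted (descending): 13.6, 12.8, 12.8, 12.42, 11.31, 11.31, 10.45, 10.45, 10.45
The 2 values of 12.8 occupy positions 2–3 → average rank (2+3)/2 = 2.5.
The 2 values of 11.31 occupy positions 5–6 → average rank (5+6)/2 = 5.5.
The 3 values of 10.45 occupy positions 7–9 → average rank 8.

8, 8, 5.5, 2.5, 4, 1, 5.5, 8, 2.5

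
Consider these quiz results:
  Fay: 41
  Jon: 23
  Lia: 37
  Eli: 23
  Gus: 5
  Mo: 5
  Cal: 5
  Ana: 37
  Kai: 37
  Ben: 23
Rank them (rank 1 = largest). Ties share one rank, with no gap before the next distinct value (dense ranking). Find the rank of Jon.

Sorted (descending): 41, 37, 37, 37, 23, 23, 23, 5, 5, 5
The 3 values of 37 share dense rank 2.
The 3 values of 23 share dense rank 3.
The 3 values of 5 share dense rank 4.
Remaining distinct values take the next consecutive integers.
Jon has value 23 → rank 3.

3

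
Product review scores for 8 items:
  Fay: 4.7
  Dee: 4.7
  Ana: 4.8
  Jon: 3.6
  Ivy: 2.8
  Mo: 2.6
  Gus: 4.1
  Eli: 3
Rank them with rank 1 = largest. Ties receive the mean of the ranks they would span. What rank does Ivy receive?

Sorted (descending): 4.8, 4.7, 4.7, 4.1, 3.6, 3, 2.8, 2.6
The 2 values of 4.7 occupy positions 2–3 → average rank (2+3)/2 = 2.5.
Ivy has value 2.8 → rank 7.

7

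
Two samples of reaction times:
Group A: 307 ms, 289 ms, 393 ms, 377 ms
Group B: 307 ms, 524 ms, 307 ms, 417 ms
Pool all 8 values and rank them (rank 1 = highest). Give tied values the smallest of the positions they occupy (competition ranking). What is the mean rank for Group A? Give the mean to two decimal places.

5.00

Sorted (descending): 524, 417, 393, 377, 307, 307, 307, 289
The 3 values of 307 occupy positions 5–7 → each gets rank 5.
Group A values → pooled ranks: 307→5, 289→8, 393→3, 377→4
Mean rank = (5 + 8 + 3 + 4) / 4 = 5.00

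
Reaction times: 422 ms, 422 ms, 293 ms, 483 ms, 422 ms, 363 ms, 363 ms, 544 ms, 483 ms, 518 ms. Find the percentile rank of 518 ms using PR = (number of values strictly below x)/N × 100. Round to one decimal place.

N = 10.
Strictly below 518: 8. Equal to 518: 1.
PR = 8/10 × 100 = 80.0

80.0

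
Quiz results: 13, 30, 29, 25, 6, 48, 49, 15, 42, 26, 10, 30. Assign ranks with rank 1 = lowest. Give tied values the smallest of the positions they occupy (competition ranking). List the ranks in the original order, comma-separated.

Sorted (ascending): 6, 10, 13, 15, 25, 26, 29, 30, 30, 42, 48, 49
The 2 values of 30 occupy positions 8–9 → each gets rank 8.

3, 8, 7, 5, 1, 11, 12, 4, 10, 6, 2, 8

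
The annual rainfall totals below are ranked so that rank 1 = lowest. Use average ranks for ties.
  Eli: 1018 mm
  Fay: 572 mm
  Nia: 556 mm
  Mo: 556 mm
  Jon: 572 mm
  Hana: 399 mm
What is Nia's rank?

2.5

Sorted (ascending): 399, 556, 556, 572, 572, 1018
The 2 values of 556 occupy positions 2–3 → average rank (2+3)/2 = 2.5.
The 2 values of 572 occupy positions 4–5 → average rank (4+5)/2 = 4.5.
Nia has value 556 mm → rank 2.5.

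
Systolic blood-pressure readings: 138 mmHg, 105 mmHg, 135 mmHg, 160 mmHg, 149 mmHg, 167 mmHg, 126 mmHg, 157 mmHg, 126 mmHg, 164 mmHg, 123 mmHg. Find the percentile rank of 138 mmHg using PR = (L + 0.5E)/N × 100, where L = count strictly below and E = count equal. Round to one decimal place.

N = 11.
Strictly below 138: 5. Equal to 138: 1.
PR = (5 + 0.5·1)/11 × 100 = 50.0

50.0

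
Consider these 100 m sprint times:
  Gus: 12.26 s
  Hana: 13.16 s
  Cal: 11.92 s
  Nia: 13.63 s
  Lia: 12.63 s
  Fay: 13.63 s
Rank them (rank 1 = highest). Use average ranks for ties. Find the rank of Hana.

3

Sorted (descending): 13.63, 13.63, 13.16, 12.63, 12.26, 11.92
The 2 values of 13.63 occupy positions 1–2 → average rank (1+2)/2 = 1.5.
Hana has value 13.16 s → rank 3.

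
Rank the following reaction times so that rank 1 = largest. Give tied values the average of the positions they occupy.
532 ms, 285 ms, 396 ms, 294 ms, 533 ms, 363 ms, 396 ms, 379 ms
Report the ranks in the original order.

2, 8, 3.5, 7, 1, 6, 3.5, 5

Sorted (descending): 533, 532, 396, 396, 379, 363, 294, 285
The 2 values of 396 occupy positions 3–4 → average rank (3+4)/2 = 3.5.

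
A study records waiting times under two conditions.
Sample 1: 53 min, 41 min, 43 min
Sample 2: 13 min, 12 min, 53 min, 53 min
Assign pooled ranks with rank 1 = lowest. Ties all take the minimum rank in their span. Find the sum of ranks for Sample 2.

Sorted (ascending): 12, 13, 41, 43, 53, 53, 53
The 3 values of 53 occupy positions 5–7 → each gets rank 5.
Sample 2 values → pooled ranks: 13→2, 12→1, 53→5, 53→5
Rank sum = 2 + 1 + 5 + 5 = 13

13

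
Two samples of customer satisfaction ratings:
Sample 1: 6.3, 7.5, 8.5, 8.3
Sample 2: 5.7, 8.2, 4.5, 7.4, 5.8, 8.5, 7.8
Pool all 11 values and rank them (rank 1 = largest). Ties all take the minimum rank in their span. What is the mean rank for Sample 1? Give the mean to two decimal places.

4.50

Sorted (descending): 8.5, 8.5, 8.3, 8.2, 7.8, 7.5, 7.4, 6.3, 5.8, 5.7, 4.5
The 2 values of 8.5 occupy positions 1–2 → each gets rank 1.
Sample 1 values → pooled ranks: 6.3→8, 7.5→6, 8.5→1, 8.3→3
Mean rank = (8 + 6 + 1 + 3) / 4 = 4.50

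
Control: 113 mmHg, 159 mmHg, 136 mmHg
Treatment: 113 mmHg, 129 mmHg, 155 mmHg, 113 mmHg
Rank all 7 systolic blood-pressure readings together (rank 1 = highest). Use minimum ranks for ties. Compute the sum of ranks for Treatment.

16

Sorted (descending): 159, 155, 136, 129, 113, 113, 113
The 3 values of 113 occupy positions 5–7 → each gets rank 5.
Treatment values → pooled ranks: 113→5, 129→4, 155→2, 113→5
Rank sum = 5 + 4 + 2 + 5 = 16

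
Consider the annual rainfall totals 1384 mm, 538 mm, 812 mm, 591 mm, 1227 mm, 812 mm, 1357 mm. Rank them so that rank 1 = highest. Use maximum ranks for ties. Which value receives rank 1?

1384

Sorted (descending): 1384, 1357, 1227, 812, 812, 591, 538
The 2 values of 812 occupy positions 4–5 → each gets rank 5.
Rank 1 → value 1384.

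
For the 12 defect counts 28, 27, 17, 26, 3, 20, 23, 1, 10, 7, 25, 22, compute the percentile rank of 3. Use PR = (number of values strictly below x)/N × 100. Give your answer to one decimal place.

N = 12.
Strictly below 3: 1. Equal to 3: 1.
PR = 1/12 × 100 = 8.3

8.3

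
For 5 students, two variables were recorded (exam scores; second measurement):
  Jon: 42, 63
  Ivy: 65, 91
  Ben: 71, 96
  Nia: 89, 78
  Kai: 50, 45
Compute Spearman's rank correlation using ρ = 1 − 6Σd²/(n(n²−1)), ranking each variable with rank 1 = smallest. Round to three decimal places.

0.600

Ranks of variable 1: 1, 3, 4, 5, 2
Ranks of variable 2: 2, 4, 5, 3, 1
d = r₁ − r₂: -1, -1, -1, 2, 1
d²: 1, 1, 1, 4, 1; Σd² = 8
ρ = 1 − 6·8/(5·24) = 1 − 48/120 = 0.600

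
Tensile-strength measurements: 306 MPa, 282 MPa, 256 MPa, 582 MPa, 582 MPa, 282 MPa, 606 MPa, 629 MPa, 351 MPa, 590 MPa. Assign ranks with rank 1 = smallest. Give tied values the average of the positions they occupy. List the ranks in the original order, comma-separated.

4, 2.5, 1, 6.5, 6.5, 2.5, 9, 10, 5, 8

Sorted (ascending): 256, 282, 282, 306, 351, 582, 582, 590, 606, 629
The 2 values of 282 occupy positions 2–3 → average rank (2+3)/2 = 2.5.
The 2 values of 582 occupy positions 6–7 → average rank (6+7)/2 = 6.5.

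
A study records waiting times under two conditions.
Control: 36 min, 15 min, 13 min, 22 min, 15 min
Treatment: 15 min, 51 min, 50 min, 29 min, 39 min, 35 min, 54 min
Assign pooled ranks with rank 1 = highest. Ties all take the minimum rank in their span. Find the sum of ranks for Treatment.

Sorted (descending): 54, 51, 50, 39, 36, 35, 29, 22, 15, 15, 15, 13
The 3 values of 15 occupy positions 9–11 → each gets rank 9.
Treatment values → pooled ranks: 15→9, 51→2, 50→3, 29→7, 39→4, 35→6, 54→1
Rank sum = 9 + 2 + 3 + 7 + 4 + 6 + 1 = 32

32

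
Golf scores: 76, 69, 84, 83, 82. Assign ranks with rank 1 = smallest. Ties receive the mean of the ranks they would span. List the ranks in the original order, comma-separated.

2, 1, 5, 4, 3

Sorted (ascending): 69, 76, 82, 83, 84
No ties — each value takes its position as its rank.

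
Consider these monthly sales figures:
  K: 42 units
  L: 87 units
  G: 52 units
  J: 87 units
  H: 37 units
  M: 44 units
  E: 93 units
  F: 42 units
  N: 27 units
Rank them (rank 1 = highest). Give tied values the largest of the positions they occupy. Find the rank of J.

Sorted (descending): 93, 87, 87, 52, 44, 42, 42, 37, 27
The 2 values of 87 occupy positions 2–3 → each gets rank 3.
The 2 values of 42 occupy positions 6–7 → each gets rank 7.
J has value 87 units → rank 3.

3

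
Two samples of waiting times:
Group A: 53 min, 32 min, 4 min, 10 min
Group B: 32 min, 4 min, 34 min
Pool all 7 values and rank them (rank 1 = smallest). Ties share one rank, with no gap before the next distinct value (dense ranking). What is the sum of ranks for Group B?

8

Sorted (ascending): 4, 4, 10, 32, 32, 34, 53
The 2 values of 4 share dense rank 1.
The 2 values of 32 share dense rank 3.
Remaining distinct values take the next consecutive integers.
Group B values → pooled ranks: 32→3, 4→1, 34→4
Rank sum = 3 + 1 + 4 = 8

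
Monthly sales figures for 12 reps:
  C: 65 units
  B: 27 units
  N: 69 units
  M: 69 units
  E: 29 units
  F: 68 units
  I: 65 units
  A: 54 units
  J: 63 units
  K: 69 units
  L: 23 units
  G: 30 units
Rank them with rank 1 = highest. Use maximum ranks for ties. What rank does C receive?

6

Sorted (descending): 69, 69, 69, 68, 65, 65, 63, 54, 30, 29, 27, 23
The 3 values of 69 occupy positions 1–3 → each gets rank 3.
The 2 values of 65 occupy positions 5–6 → each gets rank 6.
C has value 65 units → rank 6.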